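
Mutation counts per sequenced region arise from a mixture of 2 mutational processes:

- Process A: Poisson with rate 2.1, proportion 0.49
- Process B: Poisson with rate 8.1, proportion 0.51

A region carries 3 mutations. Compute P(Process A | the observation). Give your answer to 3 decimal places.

0.871

Posterior ∝ prior × likelihood, so P(k | x) ∝ w_k f_k(x); normalise over all components.
Component likelihoods at x = 3 mutations:
  L_A = e^(−2.1)·2.1^3/3! = 0.189011
  L_B = e^(−8.1)·8.1^3/3! = 0.0268855
Multiply by the mixture weights:
  w_A·L_A = 0.49 × 0.189011 = 0.0926156
  w_B·L_B = 0.51 × 0.0268855 = 0.0137116
Denominator: 0.0926156 + 0.0137116 = 0.106327
So the posterior for Process A is 0.0926156 / 0.106327 ≈ 0.871.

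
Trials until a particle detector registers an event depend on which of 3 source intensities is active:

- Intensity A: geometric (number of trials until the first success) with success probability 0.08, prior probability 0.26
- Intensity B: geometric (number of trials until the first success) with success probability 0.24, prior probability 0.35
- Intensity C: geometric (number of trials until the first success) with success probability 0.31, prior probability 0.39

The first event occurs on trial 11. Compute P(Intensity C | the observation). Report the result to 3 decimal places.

0.170

P(component k | x) = π_k·f_k(x) / marginal(x), where marginal(x) = Σ_j π_j·f_j(x).
Geometric probabilities:
  L_A = 0.08·(1−0.08)^10 = 0.08·0.434388 = 0.0347511
  L_B = 0.24·(1−0.24)^10 = 0.24·0.0642889 = 0.0154293
  L_C = 0.31·(1−0.31)^10 = 0.31·0.0244619 = 0.0075832
Weight by the priors:
  π_A·L_A = 0.26 × 0.0347511 = 0.00903528
  π_B·L_B = 0.35 × 0.0154293 = 0.00540027
  π_C·L_C = 0.39 × 0.0075832 = 0.00295745
Normaliser: 0.00903528 + 0.00540027 + 0.00295745 = 0.017393
Responsibility of Intensity C: 0.00295745 / 0.017393 ≈ 0.170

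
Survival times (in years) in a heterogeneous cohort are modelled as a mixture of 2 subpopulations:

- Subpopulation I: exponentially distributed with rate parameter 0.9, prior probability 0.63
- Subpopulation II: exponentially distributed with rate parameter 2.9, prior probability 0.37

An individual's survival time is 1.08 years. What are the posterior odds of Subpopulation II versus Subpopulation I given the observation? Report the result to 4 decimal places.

Only the two components matter; the odds are (P(Z=i) f_i(x)) / (P(Z=j) f_j(x)).
Exponential densities:
  L_I = 0.9·e^(−0.9·1.08) = 0.9·e^(−0.9720) = 0.340493
  L_II = 2.9·e^(−2.9·1.08) = 2.9·e^(−3.1320) = 0.126528
0.0468155 / 0.214511 ≈ 0.2182

0.2182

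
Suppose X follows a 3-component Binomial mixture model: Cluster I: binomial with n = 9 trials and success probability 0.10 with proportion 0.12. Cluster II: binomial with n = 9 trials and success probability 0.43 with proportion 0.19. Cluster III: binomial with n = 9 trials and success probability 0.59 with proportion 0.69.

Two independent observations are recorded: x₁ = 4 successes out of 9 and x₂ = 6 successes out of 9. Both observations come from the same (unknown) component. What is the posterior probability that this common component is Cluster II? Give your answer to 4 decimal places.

0.1398

The responsibility of component k is w_k f_k(x) divided by Σ_j w_j f_j(x).
Since both observations come from the same component, the likelihood for component k is f_k(x₁)·f_k(x₂).
  p_I = [0.00744017] × [6.1236e-05] = 4.55606e-07
  p_II = [0.25919] × [0.0983365] = 0.0254879
  p_III = [0.176888] × [0.244198] = 0.0431957
Prior × likelihood for each component:
  w_I·p_I = 0.12 × 4.55606e-07 = 5.46728e-08
  w_II·p_II = 0.19 × 0.0254879 = 0.00484269
  w_III·p_III = 0.69 × 0.0431957 = 0.0298051
Evidence: 5.46728e-08 + 0.00484269 + 0.0298051 = 0.0346478
Responsibility of Cluster II: 0.00484269 / 0.0346478 ≈ 0.1398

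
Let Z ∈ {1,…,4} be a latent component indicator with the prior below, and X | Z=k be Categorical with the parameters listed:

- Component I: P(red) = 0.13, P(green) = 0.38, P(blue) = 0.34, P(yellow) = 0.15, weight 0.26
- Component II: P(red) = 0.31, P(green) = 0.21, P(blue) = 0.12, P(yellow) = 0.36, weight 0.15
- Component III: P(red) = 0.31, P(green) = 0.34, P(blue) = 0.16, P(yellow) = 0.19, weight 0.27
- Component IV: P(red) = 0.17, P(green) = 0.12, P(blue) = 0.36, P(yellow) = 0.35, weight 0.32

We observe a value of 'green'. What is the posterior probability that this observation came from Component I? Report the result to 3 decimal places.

0.379

The responsibility of component k is π_k f_k(x) divided by Σ_j π_j f_j(x).
Evaluate each component's likelihood at the observed value:
  p_I = 0.38
  p_II = 0.21
  p_III = 0.34
  p_IV = 0.12
Multiply by the mixture weights:
  π_I·p_I = 0.26 × 0.38 = 0.0988
  π_II·p_II = 0.15 × 0.21 = 0.0315
  π_III·p_III = 0.27 × 0.34 = 0.0918
  π_IV·p_IV = 0.32 × 0.12 = 0.0384
Sum: 0.0988 + 0.0315 + 0.0918 + 0.0384 = 0.2605
So the posterior for Component I is 0.0988 / 0.2605 ≈ 0.379.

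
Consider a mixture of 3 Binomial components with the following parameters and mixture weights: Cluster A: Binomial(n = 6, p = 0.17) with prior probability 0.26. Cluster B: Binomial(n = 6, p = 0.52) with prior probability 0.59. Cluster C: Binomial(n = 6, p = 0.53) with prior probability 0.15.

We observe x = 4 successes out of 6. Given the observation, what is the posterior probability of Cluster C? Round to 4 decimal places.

Apply Bayes' rule: the posterior for each component is proportional to its prior times its likelihood at x.
Component likelihoods at x = 4 successes out of 6:
  L_A = 0.00863064
  L_B = 0.252689
  L_C = 0.261451
Multiply by the mixture weights:
  w_A·L_A = 0.26 × 0.00863064 = 0.00224397
  w_B·L_B = 0.59 × 0.252689 = 0.149087
  w_C·L_C = 0.15 × 0.261451 = 0.0392177
Denominator: 0.00224397 + 0.149087 + 0.0392177 = 0.190548
P(Cluster C | data) = 0.0392177 / 0.190548 ≈ 0.2058

0.2058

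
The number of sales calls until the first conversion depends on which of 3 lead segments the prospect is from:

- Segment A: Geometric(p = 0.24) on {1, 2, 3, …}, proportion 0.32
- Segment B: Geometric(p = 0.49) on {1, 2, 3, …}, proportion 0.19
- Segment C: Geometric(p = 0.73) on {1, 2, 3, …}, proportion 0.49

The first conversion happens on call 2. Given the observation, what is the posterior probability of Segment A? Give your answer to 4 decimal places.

0.2883

P(component k | x) = π_k·f_k(x) / marginal(x), where marginal(x) = Σ_j π_j·f_j(x).
Component likelihoods at x = 2:
  f_A = 0.24·(1−0.24)^1 = 0.24·0.76 = 0.1824
  f_B = 0.49·(1−0.49)^1 = 0.49·0.51 = 0.2499
  f_C = 0.73·(1−0.73)^1 = 0.73·0.27 = 0.1971
Multiply by the mixture weights:
  π_A·f_A = 0.32 × 0.1824 = 0.058368
  π_B·f_B = 0.19 × 0.2499 = 0.047481
  π_C·f_C = 0.49 × 0.1971 = 0.096579
Sum: 0.058368 + 0.047481 + 0.096579 = 0.202428
So the posterior for Segment A is 0.058368 / 0.202428 ≈ 0.2883.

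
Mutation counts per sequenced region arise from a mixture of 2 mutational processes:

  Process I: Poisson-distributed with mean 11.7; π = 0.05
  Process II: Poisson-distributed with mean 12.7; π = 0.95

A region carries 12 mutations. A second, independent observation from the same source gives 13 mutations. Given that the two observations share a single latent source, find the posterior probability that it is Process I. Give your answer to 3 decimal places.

Posterior ∝ prior × likelihood, so P(k | x) ∝ P(Z=k) f_k(x); normalise over all components.
Since both observations come from the same component, the likelihood for component k is f_k(x₁)·f_k(x₂).
  f_I = [e^(−11.7)·11.7^12/12! = 0.113933] × [0.102539] = 0.0116826
  f_II = [e^(−12.7)·12.7^12/12! = 0.112142] × [0.109554] = 0.0122856
Prior × likelihood for each component:
  P(Z=I)·f_I = 0.05 × 0.0116826 = 0.000584128
  P(Z=II)·f_II = 0.95 × 0.0122856 = 0.0116713
Denominator: 0.000584128 + 0.0116713 = 0.0122554
So the posterior for Process I is 0.000584128 / 0.0122554 ≈ 0.048.

0.048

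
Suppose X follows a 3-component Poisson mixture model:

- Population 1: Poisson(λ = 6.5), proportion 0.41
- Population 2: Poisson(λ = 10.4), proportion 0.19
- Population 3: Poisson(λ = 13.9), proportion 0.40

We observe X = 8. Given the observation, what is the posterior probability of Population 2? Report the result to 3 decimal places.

Posterior ∝ prior × likelihood, so P(k | x) ∝ w_k f_k(x); normalise over all components.
Evaluate each component's likelihood at the observed value:
  p_1 = 0.118815
  p_2 = 0.103296
  p_3 = 0.0317618
Prior × likelihood for each component:
  w_1·p_1 = 0.41 × 0.118815 = 0.0487143
  w_2·p_2 = 0.19 × 0.103296 = 0.0196262
  w_3·p_3 = 0.40 × 0.0317618 = 0.0127047
Normaliser: 0.0487143 + 0.0196262 + 0.0127047 = 0.0810452
So the posterior for Population 2 is 0.0196262 / 0.0810452 ≈ 0.242.

0.242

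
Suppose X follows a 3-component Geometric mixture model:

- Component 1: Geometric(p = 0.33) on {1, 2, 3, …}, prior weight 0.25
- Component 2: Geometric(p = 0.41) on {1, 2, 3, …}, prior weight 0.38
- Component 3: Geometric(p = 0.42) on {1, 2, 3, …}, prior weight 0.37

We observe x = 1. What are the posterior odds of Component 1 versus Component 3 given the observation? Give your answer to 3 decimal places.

0.531

The posterior odds equal the prior odds times the likelihood ratio: (P(Z=i)/P(Z=j))·(f_i(x)/f_j(x)).
Evaluate each component's likelihood at the observed value:
  f_1 = 0.33
  f_2 = 0.41
  f_3 = 0.42
Posterior odds = (P(Z=1)·f_1) / (P(Z=3)·f_3) = (0.25·0.33) / (0.37·0.42) = 0.0825 / 0.1554 ≈ 0.531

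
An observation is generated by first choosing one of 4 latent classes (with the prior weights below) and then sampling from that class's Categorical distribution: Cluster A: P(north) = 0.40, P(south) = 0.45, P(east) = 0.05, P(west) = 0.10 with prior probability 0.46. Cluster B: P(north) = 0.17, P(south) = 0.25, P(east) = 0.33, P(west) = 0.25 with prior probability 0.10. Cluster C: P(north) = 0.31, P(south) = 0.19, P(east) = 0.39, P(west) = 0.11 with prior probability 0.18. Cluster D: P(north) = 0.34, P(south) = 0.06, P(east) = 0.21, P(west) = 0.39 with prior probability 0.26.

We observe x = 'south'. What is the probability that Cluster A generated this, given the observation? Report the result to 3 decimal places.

The responsibility of component k is π_k f_k(x) divided by Σ_j π_j f_j(x).
Evaluate each component's likelihood at the observed value:
  L_A = P(south | comp) = 0.45
  L_B = P(south | comp) = 0.25
  L_C = P(south | comp) = 0.19
  L_D = P(south | comp) = 0.06
Weight by the priors:
  π_A·L_A = 0.46 × 0.45 = 0.207
  π_B·L_B = 0.10 × 0.25 = 0.025
  π_C·L_C = 0.18 × 0.19 = 0.0342
  π_D·L_D = 0.26 × 0.06 = 0.0156
Denominator: 0.207 + 0.025 + 0.0342 + 0.0156 = 0.2818
So the posterior for Cluster A is 0.207 / 0.2818 ≈ 0.735.

0.735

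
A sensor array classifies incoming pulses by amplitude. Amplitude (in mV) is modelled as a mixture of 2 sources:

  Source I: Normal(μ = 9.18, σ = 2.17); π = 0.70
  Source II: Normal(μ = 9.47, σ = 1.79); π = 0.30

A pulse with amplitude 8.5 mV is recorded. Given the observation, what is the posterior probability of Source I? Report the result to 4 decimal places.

0.6797

Apply Bayes' rule: the posterior for each component is proportional to its prior times its likelihood at x.
Normal densities:
  L_I = 0.175036
  L_II = 0.192438
Prior × likelihood for each component:
  w_I·L_I = 0.70 × 0.175036 = 0.122525
  w_II·L_II = 0.30 × 0.192438 = 0.0577314
Denominator: 0.122525 + 0.0577314 = 0.180257
Responsibility of Source I: 0.122525 / 0.180257 ≈ 0.6797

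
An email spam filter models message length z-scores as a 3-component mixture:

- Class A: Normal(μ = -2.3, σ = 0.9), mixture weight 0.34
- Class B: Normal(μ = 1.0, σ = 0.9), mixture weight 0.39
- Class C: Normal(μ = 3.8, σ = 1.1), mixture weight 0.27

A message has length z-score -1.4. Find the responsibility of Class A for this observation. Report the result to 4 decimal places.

0.9487

Posterior ∝ prior × likelihood, so P(k | x) ∝ P(Z=k) f_k(x); normalise over all components.
Normal densities:
  L_A = (1/(0.9·√(2π)))·exp(−(-1.4−-2.3)²/(2·0.9²)) = 0.443269·exp(-0.50000) = 0.268856
  L_B = (1/(0.9·√(2π)))·exp(−(-1.4−1.0)²/(2·0.9²)) = 0.443269·exp(-3.55556) = 0.0126622
  L_C = (1/(1.1·√(2π)))·exp(−(-1.4−3.8)²/(2·1.1²)) = 0.362675·exp(-11.17355) = 5.09219e-06
Unnormalised posteriors:
  P(Z=A)·L_A = 0.34 × 0.268856 = 0.0914112
  P(Z=B)·L_B = 0.39 × 0.0126622 = 0.00493826
  P(Z=C)·L_C = 0.27 × 5.09219e-06 = 1.37489e-06
Normaliser: 0.0914112 + 0.00493826 + 1.37489e-06 = 0.0963508
Responsibility of Class A: 0.0914112 / 0.0963508 ≈ 0.9487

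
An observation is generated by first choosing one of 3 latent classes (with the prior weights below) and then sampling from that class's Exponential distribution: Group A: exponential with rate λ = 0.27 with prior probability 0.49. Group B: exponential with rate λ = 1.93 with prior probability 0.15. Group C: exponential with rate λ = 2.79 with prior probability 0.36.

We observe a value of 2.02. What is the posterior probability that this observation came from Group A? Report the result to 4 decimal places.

Apply Bayes' rule: the posterior for each component is proportional to its prior times its likelihood at x.
Exponential densities:
  p_A = 0.27·e^(−0.27·2.02) = 0.27·e^(−0.5454) = 0.156495
  p_B = 1.93·e^(−1.93·2.02) = 1.93·e^(−3.8986) = 0.0391216
  p_C = 2.79·e^(−2.79·2.02) = 2.79·e^(−5.6358) = 0.00995422
Prior × likelihood for each component:
  π_A·p_A = 0.49 × 0.156495 = 0.0766824
  π_B·p_B = 0.15 × 0.0391216 = 0.00586824
  π_C·p_C = 0.36 × 0.00995422 = 0.00358352
Evidence: 0.0766824 + 0.00586824 + 0.00358352 = 0.0861342
P(Group A | data) = 0.0766824 / 0.0861342 ≈ 0.8903

0.8903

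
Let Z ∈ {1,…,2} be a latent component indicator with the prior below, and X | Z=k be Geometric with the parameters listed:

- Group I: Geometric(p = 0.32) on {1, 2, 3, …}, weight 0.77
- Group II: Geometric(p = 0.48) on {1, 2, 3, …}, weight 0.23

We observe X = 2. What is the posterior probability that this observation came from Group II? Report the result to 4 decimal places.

0.2552

The responsibility of component k is π_k f_k(x) divided by Σ_j π_j f_j(x).
Evaluate each component's likelihood at the observed value:
  f_I = 0.32·(1−0.32)^1 = 0.32·0.68 = 0.2176
  f_II = 0.48·(1−0.48)^1 = 0.48·0.52 = 0.2496
Unnormalised posteriors:
  π_I·f_I = 0.77 × 0.2176 = 0.167552
  π_II·f_II = 0.23 × 0.2496 = 0.057408
Sum: 0.167552 + 0.057408 = 0.22496
P(Group II | the observation) = 0.057408 / 0.22496 ≈ 0.2552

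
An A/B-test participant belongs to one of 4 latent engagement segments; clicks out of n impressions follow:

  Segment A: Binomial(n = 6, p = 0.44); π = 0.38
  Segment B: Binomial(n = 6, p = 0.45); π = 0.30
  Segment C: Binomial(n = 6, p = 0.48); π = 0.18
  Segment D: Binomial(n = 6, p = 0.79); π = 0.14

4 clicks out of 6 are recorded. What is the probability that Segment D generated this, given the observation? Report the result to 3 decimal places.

0.183

P(component k | x) = w_k·f_k(x) / marginal(x), where marginal(x) = Σ_j w_j·f_j(x).
Binomial probabilities:
  p_A = C(6,4)·0.44^4·0.56^2 = 15·0.037481·0.3136 = 0.17631
  p_B = C(6,4)·0.45^4·0.55^2 = 15·0.0410063·0.3025 = 0.186066
  p_C = C(6,4)·0.48^4·0.52^2 = 15·0.0530842·0.2704 = 0.215309
  p_D = C(6,4)·0.79^4·0.21^2 = 15·0.389501·0.0441 = 0.257655
Prior × likelihood for each component:
  w_A·p_A = 0.38 × 0.17631 = 0.066998
  w_B·p_B = 0.30 × 0.186066 = 0.0558198
  w_C·p_C = 0.18 × 0.215309 = 0.0387557
  w_D·p_D = 0.14 × 0.257655 = 0.0360717
Normaliser: 0.066998 + 0.0558198 + 0.0387557 + 0.0360717 = 0.197645
So the posterior for Segment D is 0.0360717 / 0.197645 ≈ 0.183.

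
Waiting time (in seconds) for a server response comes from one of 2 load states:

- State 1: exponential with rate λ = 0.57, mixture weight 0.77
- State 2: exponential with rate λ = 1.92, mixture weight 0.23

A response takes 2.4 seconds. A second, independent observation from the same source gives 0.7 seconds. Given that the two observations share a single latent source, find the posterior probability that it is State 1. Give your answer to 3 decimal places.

The responsibility of component k is π_k f_k(x) divided by Σ_j π_j f_j(x).
Since both observations come from the same component, the likelihood for component k is f_k(x₁)·f_k(x₂).
  L_1 = [0.145131] × [0.382465] = 0.0555075
  L_2 = [0.0191457] × [0.500737] = 0.00958698
Prior × likelihood for each component:
  π_1·L_1 = 0.77 × 0.0555075 = 0.0427407
  π_2·L_2 = 0.23 × 0.00958698 = 0.002205
Sum: 0.0427407 + 0.002205 = 0.0449457
P(State 1 | x₁,x₂) ≈ 0.951

0.951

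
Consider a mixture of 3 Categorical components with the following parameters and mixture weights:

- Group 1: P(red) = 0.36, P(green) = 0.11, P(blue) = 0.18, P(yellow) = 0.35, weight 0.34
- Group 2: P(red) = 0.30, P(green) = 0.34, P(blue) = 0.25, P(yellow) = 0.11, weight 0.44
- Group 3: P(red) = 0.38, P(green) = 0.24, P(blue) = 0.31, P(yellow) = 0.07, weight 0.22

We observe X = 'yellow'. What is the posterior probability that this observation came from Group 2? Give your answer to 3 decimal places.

0.265

By Bayes' theorem, P(k | x) = w_k f_k(x) / Σ_j w_j f_j(x).
Evaluate each component's likelihood at the observed value:
  f_1 = P(yellow | comp) = 0.35
  f_2 = P(yellow | comp) = 0.11
  f_3 = P(yellow | comp) = 0.07
Prior × likelihood for each component:
  w_1·f_1 = 0.34 × 0.35 = 0.119
  w_2·f_2 = 0.44 × 0.11 = 0.0484
  w_3·f_3 = 0.22 × 0.07 = 0.0154
Normaliser: 0.119 + 0.0484 + 0.0154 = 0.1828
P(Group 2 | the observation) = 0.0484 / 0.1828 ≈ 0.265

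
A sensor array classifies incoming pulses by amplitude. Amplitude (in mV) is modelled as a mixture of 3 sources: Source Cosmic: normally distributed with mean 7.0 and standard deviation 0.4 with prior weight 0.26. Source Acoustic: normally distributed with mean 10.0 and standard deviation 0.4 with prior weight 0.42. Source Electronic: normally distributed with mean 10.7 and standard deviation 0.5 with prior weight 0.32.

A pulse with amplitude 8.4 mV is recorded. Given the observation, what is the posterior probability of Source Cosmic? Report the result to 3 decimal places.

0.794

By Bayes' theorem, P(k | x) = π_k f_k(x) / Σ_j π_j f_j(x).
Normal densities:
  p_Cosmic = (1/(0.4·√(2π)))·exp(−(8.4−7.0)²/(2·0.4²)) = 0.997356·exp(-6.12500) = 0.00218171
  p_Acoustic = (1/(0.4·√(2π)))·exp(−(8.4−10.0)²/(2·0.4²)) = 0.997356·exp(-8.00000) = 0.000334576
  p_Electronic = (1/(0.5·√(2π)))·exp(−(8.4−10.7)²/(2·0.5²)) = 0.797885·exp(-10.58000) = 2.02817e-05
Prior × likelihood for each component:
  π_Cosmic·p_Cosmic = 0.26 × 0.00218171 = 0.000567244
  π_Acoustic·p_Acoustic = 0.42 × 0.000334576 = 0.000140522
  π_Electronic·p_Electronic = 0.32 × 2.02817e-05 = 6.49015e-06
Sum: 0.000567244 + 0.000140522 + 6.49015e-06 = 0.000714256
Responsibility of Source Cosmic: 0.000567244 / 0.000714256 ≈ 0.794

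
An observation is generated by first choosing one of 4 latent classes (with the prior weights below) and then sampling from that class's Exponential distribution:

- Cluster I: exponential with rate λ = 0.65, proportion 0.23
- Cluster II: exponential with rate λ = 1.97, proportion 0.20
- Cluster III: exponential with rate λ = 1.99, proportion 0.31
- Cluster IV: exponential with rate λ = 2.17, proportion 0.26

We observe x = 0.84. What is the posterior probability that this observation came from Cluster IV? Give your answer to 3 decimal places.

0.247

Posterior ∝ prior × likelihood, so P(k | x) ∝ π_k f_k(x); normalise over all components.
Evaluate each component's likelihood at the observed value:
  f_I = 0.37652
  f_II = 0.376527
  f_III = 0.374013
  f_IV = 0.350613
Multiply by the mixture weights:
  π_I·f_I = 0.23 × 0.37652 = 0.0865997
  π_II·f_II = 0.20 × 0.376527 = 0.0753053
  π_III·f_III = 0.31 × 0.374013 = 0.115944
  π_IV·f_IV = 0.26 × 0.350613 = 0.0911593
Marginal: 0.0865997 + 0.0753053 + 0.115944 + 0.0911593 = 0.369008
P(Cluster IV | data) = 0.0911593 / 0.369008 ≈ 0.247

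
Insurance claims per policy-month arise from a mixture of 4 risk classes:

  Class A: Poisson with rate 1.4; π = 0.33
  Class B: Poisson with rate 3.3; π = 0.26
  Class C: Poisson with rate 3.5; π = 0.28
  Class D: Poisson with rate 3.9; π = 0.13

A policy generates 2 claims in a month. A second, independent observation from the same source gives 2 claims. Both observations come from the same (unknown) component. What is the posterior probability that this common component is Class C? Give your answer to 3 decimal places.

0.226

By Bayes' theorem, P(k | x) = P(Z=k) f_k(x) / Σ_j P(Z=j) f_j(x).
Since both observations come from the same component, the likelihood for component k is f_k(x₁)·f_k(x₂).
  f_A = [e^(−1.4)·1.4^2/2! = 0.241665] × [0.241665] = 0.058402
  f_B = [e^(−3.3)·3.3^2/2! = 0.200829] × [0.200829] = 0.0403322
  f_C = [e^(−3.5)·3.5^2/2! = 0.184959] × [0.184959] = 0.0342098
  f_D = [e^(−3.9)·3.9^2/2! = 0.15394] × [0.15394] = 0.0236974
Unnormalised posteriors:
  P(Z=A)·f_A = 0.33 × 0.058402 = 0.0192727
  P(Z=B)·f_B = 0.26 × 0.0403322 = 0.0104864
  P(Z=C)·f_C = 0.28 × 0.0342098 = 0.00957875
  P(Z=D)·f_D = 0.13 × 0.0236974 = 0.00308067
Evidence: 0.0192727 + 0.0104864 + 0.00957875 + 0.00308067 = 0.0424185
Responsibility of Class C: 0.00957875 / 0.0424185 ≈ 0.226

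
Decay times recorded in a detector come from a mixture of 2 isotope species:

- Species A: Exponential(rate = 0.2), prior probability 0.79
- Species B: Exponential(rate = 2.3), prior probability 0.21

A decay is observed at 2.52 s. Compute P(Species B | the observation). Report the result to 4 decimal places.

0.0151

Posterior ∝ prior × likelihood, so P(k | x) ∝ π_k f_k(x); normalise over all components.
Exponential densities:
  L_A = 0.120822
  L_B = 0.00699129
Unnormalised posteriors:
  π_A·L_A = 0.79 × 0.120822 = 0.0954493
  π_B·L_B = 0.21 × 0.00699129 = 0.00146817
Normaliser: 0.0954493 + 0.00146817 = 0.0969175
So the posterior for Species B is 0.00146817 / 0.0969175 ≈ 0.0151.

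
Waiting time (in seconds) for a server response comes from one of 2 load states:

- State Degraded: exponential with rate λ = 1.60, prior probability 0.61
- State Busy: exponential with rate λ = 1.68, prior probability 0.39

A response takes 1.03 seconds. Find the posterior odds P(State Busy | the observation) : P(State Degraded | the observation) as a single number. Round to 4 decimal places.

Posterior odds = (π_i f_i(x)) / (π_j f_j(x)); the normalising sum cancels.
Evaluate each component's likelihood at the observed value:
  f_Degraded = 0.307895
  f_Busy = 0.297719
Odds = (0.39/0.61) × (0.297719/0.307895) = 0.639344 × 0.966949 ≈ 0.6182

0.6182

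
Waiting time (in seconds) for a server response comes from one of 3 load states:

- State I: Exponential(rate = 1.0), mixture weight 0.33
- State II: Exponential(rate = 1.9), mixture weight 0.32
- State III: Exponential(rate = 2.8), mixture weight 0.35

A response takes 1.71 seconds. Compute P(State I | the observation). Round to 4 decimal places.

P(component k | x) = π_k·f_k(x) / marginal(x), where marginal(x) = Σ_j π_j·f_j(x).
Exponential densities:
  f_I = 0.180866
  f_II = 0.0737447
  f_III = 0.0233215
Prior × likelihood for each component:
  π_I·f_I = 0.33 × 0.180866 = 0.0596857
  π_II·f_II = 0.32 × 0.0737447 = 0.0235983
  π_III·f_III = 0.35 × 0.0233215 = 0.00816252
Sum: 0.0596857 + 0.0235983 + 0.00816252 = 0.0914465
Responsibility of State I: 0.0596857 / 0.0914465 ≈ 0.6527

0.6527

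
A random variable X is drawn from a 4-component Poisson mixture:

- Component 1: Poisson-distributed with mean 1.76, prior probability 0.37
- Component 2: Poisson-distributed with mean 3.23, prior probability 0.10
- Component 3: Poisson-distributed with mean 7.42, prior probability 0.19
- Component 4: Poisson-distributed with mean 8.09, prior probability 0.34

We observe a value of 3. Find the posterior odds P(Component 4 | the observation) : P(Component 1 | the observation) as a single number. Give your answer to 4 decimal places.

Posterior odds = (P(Z=i) f_i(x)) / (P(Z=j) f_j(x)); the normalising sum cancels.
Component likelihoods at x = 3:
  f_1 = e^(−1.76)·1.76^3/3! = 0.156325
  f_2 = e^(−3.23)·3.23^3/3! = 0.22217
  f_3 = e^(−7.42)·7.42^3/3! = 0.0407939
  f_4 = e^(−8.09)·8.09^3/3! = 0.0270553
0.00919879 / 0.0578403 ≈ 0.1590

0.1590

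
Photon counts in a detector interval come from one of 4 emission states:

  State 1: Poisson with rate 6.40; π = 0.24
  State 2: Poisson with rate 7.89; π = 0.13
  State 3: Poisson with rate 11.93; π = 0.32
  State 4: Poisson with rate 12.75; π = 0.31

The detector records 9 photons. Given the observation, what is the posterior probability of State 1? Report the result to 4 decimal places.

By Bayes' theorem, P(k | x) = π_k f_k(x) / Σ_j π_j f_j(x).
Evaluate each component's likelihood at the observed value:
  p_1 = e^(−6.40)·6.40^9/9! = 0.0824844
  p_2 = e^(−7.89)·7.89^9/9! = 0.122277
  p_3 = e^(−11.93)·11.93^9/9! = 0.088893
  p_4 = e^(−12.75)·12.75^9/9! = 0.0712154
Unnormalised posteriors:
  π_1·p_1 = 0.24 × 0.0824844 = 0.0197963
  π_2·p_2 = 0.13 × 0.122277 = 0.0158961
  π_3·p_3 = 0.32 × 0.088893 = 0.0284458
  π_4·p_4 = 0.31 × 0.0712154 = 0.0220768
Normaliser: 0.0197963 + 0.0158961 + 0.0284458 + 0.0220768 = 0.0862149
Responsibility of State 1: 0.0197963 / 0.0862149 ≈ 0.2296

0.2296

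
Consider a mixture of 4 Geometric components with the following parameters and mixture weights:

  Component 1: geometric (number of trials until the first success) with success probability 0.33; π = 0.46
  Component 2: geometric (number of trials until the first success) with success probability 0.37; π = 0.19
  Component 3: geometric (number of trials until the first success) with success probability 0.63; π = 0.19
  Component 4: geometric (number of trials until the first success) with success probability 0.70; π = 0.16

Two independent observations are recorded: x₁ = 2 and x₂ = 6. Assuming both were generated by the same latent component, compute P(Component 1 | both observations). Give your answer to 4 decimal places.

Posterior ∝ prior × likelihood, so P(k | x) ∝ P(Z=k) f_k(x); normalise over all components.
Since both observations come from the same component, the likelihood for component k is f_k(x₁)·f_k(x₂).
  L_1 = [0.2211] × [0.0445541] = 0.00985092
  L_2 = [0.2331] × [0.0367202] = 0.00855947
  L_3 = [0.2331] × [0.00436867] = 0.00101834
  L_4 = [0.21] × [0.001701] = 0.00035721
Prior × likelihood for each component:
  P(Z=1)·L_1 = 0.46 × 0.00985092 = 0.00453142
  P(Z=2)·L_2 = 0.19 × 0.00855947 = 0.0016263
  P(Z=3)·L_3 = 0.19 × 0.00101834 = 0.000193484
  P(Z=4)·L_4 = 0.16 × 0.00035721 = 5.71536e-05
Evidence: 0.00453142 + 0.0016263 + 0.000193484 + 5.71536e-05 = 0.00640836
P(Component 1 | x₁, x₂) ≈ 0.7071

0.7071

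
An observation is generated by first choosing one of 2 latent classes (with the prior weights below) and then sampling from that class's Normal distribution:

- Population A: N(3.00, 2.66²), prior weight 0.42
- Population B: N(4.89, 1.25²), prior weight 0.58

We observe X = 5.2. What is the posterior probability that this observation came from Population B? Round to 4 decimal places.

0.8005

The responsibility of component k is π_k f_k(x) divided by Σ_j π_j f_j(x).
Component likelihoods at x = 5.2:
  L_A = 0.106535
  L_B = 0.309489
Multiply by the mixture weights:
  π_A·L_A = 0.42 × 0.106535 = 0.0447445
  π_B·L_B = 0.58 × 0.309489 = 0.179503
Sum: 0.0447445 + 0.179503 = 0.224248
So the posterior for Population B is 0.179503 / 0.224248 ≈ 0.8005.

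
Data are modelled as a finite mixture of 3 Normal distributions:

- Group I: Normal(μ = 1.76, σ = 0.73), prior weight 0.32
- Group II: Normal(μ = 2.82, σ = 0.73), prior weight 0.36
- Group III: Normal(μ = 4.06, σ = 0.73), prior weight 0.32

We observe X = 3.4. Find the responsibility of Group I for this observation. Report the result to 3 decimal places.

P(component k | x) = π_k·f_k(x) / marginal(x), where marginal(x) = Σ_j π_j·f_j(x).
Normal densities:
  p_I = (1/(0.73·√(2π)))·exp(−(3.4−1.76)²/(2·0.73²)) = 0.546496·exp(-2.52355) = 0.043815
  p_II = (1/(0.73·√(2π)))·exp(−(3.4−2.82)²/(2·0.73²)) = 0.546496·exp(-0.31563) = 0.398575
  p_III = (1/(0.73·√(2π)))·exp(−(3.4−4.06)²/(2·0.73²)) = 0.546496·exp(-0.40871) = 0.363152
Multiply by the mixture weights:
  π_I·p_I = 0.32 × 0.043815 = 0.0140208
  π_II·p_II = 0.36 × 0.398575 = 0.143487
  π_III·p_III = 0.32 × 0.363152 = 0.116209
Denominator: 0.0140208 + 0.143487 + 0.116209 = 0.273716
P(Group I | the observation) ≈ 0.051

0.051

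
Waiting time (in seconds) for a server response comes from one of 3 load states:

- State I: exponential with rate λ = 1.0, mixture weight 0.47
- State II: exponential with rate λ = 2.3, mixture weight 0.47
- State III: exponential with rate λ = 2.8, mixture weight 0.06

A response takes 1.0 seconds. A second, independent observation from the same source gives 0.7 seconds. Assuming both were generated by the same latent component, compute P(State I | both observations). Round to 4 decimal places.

0.6145

The responsibility of component k is w_k f_k(x) divided by Σ_j w_j f_j(x).
Since both observations come from the same component, the likelihood for component k is f_k(x₁)·f_k(x₂).
  f_I = [1.0·e^(−1.0·1.0) = 1.0·e^(−1.0000) = 0.367879] × [0.496585] = 0.182684
  f_II = [2.3·e^(−2.3·1.0) = 2.3·e^(−2.3000) = 0.230595] × [0.459742] = 0.106014
  f_III = [2.8·e^(−2.8·1.0) = 2.8·e^(−2.8000) = 0.170268] × [0.394404] = 0.0671544
Prior × likelihood for each component:
  w_I·f_I = 0.47 × 0.182684 = 0.0858613
  w_II·f_II = 0.47 × 0.106014 = 0.0498267
  w_III·f_III = 0.06 × 0.0671544 = 0.00402926
Marginal: 0.0858613 + 0.0498267 + 0.00402926 = 0.139717
So the posterior for State I is 0.0858613 / 0.139717 ≈ 0.6145.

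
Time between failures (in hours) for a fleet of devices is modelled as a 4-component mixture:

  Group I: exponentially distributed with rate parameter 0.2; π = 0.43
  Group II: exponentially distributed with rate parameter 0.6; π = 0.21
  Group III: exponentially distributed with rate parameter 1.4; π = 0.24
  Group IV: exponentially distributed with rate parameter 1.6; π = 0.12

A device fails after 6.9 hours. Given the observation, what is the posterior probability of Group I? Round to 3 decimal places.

0.914

Apply Bayes' rule: the posterior for each component is proportional to its prior times its likelihood at x.
Evaluate each component's likelihood at the observed value:
  f_I = 0.0503157
  f_II = 0.00955371
  f_III = 8.92983e-05
  f_IV = 2.56749e-05
Unnormalised posteriors:
  π_I·f_I = 0.43 × 0.0503157 = 0.0216358
  π_II·f_II = 0.21 × 0.00955371 = 0.00200628
  π_III·f_III = 0.24 × 8.92983e-05 = 2.14316e-05
  π_IV·f_IV = 0.12 × 2.56749e-05 = 3.08099e-06
Denominator: 0.0216358 + 0.00200628 + 2.14316e-05 + 3.08099e-06 = 0.0236665
P(Group I | the observation) ≈ 0.914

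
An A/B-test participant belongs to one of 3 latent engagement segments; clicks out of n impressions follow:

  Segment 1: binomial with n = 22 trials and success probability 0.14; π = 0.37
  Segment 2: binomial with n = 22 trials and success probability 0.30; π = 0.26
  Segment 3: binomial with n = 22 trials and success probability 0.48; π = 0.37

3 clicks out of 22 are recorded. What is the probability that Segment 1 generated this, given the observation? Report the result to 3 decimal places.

0.876

Posterior ∝ prior × likelihood, so P(k | x) ∝ w_k f_k(x); normalise over all components.
Binomial probabilities:
  f_1 = C(22,3)·0.14^3·0.86^19 = 1540·0.002744·0.056947 = 0.240644
  f_2 = C(22,3)·0.30^3·0.70^19 = 1540·0.027·0.00113989 = 0.0473966
  f_3 = C(22,3)·0.48^3·0.52^19 = 1540·0.110592·4.0185e-06 = 0.000684397
Unnormalised posteriors:
  w_1·f_1 = 0.37 × 0.240644 = 0.0890384
  w_2·f_2 = 0.26 × 0.0473966 = 0.0123231
  w_3·f_3 = 0.37 × 0.000684397 = 0.000253227
Denominator: 0.0890384 + 0.0123231 + 0.000253227 = 0.101615
So the posterior for Segment 1 is 0.0890384 / 0.101615 ≈ 0.876.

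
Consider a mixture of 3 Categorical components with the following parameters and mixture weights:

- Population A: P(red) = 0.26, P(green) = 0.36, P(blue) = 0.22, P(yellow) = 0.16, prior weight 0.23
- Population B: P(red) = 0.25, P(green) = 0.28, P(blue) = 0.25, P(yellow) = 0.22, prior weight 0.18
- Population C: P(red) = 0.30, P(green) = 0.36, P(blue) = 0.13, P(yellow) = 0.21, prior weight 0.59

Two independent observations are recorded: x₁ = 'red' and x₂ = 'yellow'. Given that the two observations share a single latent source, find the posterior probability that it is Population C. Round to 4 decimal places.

By Bayes' theorem, P(k | x) = w_k f_k(x) / Σ_j w_j f_j(x).
Since both observations come from the same component, the likelihood for component k is f_k(x₁)·f_k(x₂).
  L_A = [P(red | comp) = 0.26] × [0.16] = 0.0416
  L_B = [P(red | comp) = 0.25] × [0.22] = 0.055
  L_C = [P(red | comp) = 0.30] × [0.21] = 0.063
Multiply by the mixture weights:
  w_A·L_A = 0.23 × 0.0416 = 0.009568
  w_B·L_B = 0.18 × 0.055 = 0.0099
  w_C·L_C = 0.59 × 0.063 = 0.03717
Sum: 0.009568 + 0.0099 + 0.03717 = 0.056638
P(Population C | data) ≈ 0.6563

0.6563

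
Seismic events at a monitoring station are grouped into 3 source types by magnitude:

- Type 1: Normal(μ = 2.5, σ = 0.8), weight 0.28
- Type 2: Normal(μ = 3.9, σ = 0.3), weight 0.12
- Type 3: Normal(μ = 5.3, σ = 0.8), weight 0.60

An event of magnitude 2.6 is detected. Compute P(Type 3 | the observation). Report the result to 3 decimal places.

0.007

The responsibility of component k is P(Z=k) f_k(x) divided by Σ_j P(Z=j) f_j(x).
Component likelihoods at x = 2.6:
  L_1 = (1/(0.8·√(2π)))·exp(−(2.6−2.5)²/(2·0.8²)) = 0.498678·exp(-0.00781) = 0.494797
  L_2 = (1/(0.3·√(2π)))·exp(−(2.6−3.9)²/(2·0.3²)) = 1.329808·exp(-9.38889) = 0.000111236
  L_3 = (1/(0.8·√(2π)))·exp(−(2.6−5.3)²/(2·0.8²)) = 0.498678·exp(-5.69531) = 0.0016764
Prior × likelihood for each component:
  P(Z=1)·L_1 = 0.28 × 0.494797 = 0.138543
  P(Z=2)·L_2 = 0.12 × 0.000111236 = 1.33483e-05
  P(Z=3)·L_3 = 0.60 × 0.0016764 = 0.00100584
Marginal: 0.138543 + 1.33483e-05 + 0.00100584 = 0.139562
P(Type 3 | 2.6) = 0.00100584 / 0.139562 ≈ 0.007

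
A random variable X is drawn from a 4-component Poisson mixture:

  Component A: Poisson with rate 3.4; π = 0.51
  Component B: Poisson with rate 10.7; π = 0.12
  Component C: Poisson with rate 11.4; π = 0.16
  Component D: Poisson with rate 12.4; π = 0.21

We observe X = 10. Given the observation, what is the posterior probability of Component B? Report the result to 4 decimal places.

Apply Bayes' rule: the posterior for each component is proportional to its prior times its likelihood at x.
Evaluate each component's likelihood at the observed value:
  p_A = e^(−3.4)·3.4^10/10! = 0.00189856
  p_B = e^(−10.7)·10.7^10/10! = 0.122215
  p_C = e^(−11.4)·11.4^10/10! = 0.114374
  p_D = e^(−12.4)·12.4^10/10! = 0.0975444
Multiply by the mixture weights:
  P(Z=A)·p_A = 0.51 × 0.00189856 = 0.000968267
  P(Z=B)·p_B = 0.12 × 0.122215 = 0.0146658
  P(Z=C)·p_C = 0.16 × 0.114374 = 0.0182999
  P(Z=D)·p_D = 0.21 × 0.0975444 = 0.0204843
Sum: 0.000968267 + 0.0146658 + 0.0182999 + 0.0204843 = 0.0544182
Responsibility of Component B: 0.0146658 / 0.0544182 ≈ 0.2695

0.2695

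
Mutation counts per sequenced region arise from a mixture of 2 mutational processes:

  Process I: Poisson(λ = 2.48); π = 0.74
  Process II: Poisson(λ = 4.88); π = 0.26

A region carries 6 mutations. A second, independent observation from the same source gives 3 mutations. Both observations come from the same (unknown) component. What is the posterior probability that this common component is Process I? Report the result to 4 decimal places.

0.4388

Apply Bayes' rule: the posterior for each component is proportional to its prior times its likelihood at x.
Since both observations come from the same component, the likelihood for component k is f_k(x₁)·f_k(x₂).
  f_I = [0.02706] × [0.212889] = 0.00576077
  f_II = [0.142505] × [0.147147] = 0.0209691
Prior × likelihood for each component:
  P(Z=I)·f_I = 0.74 × 0.00576077 = 0.00426297
  P(Z=II)·f_II = 0.26 × 0.0209691 = 0.00545198
Sum: 0.00426297 + 0.00545198 = 0.00971495
P(Process I | x₁, x₂) = 0.00426297 / 0.00971495 ≈ 0.4388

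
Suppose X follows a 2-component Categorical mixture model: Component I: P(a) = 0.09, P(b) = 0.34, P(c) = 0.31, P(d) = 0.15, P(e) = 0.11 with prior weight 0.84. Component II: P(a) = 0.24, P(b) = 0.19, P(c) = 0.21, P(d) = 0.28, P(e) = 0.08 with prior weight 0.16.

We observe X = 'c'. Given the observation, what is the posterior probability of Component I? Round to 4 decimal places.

By Bayes' theorem, P(k | x) = π_k f_k(x) / Σ_j π_j f_j(x).
Component likelihoods at x = 'c':
  f_I = P(c | comp) = 0.31
  f_II = P(c | comp) = 0.21
Unnormalised posteriors:
  π_I·f_I = 0.84 × 0.31 = 0.2604
  π_II·f_II = 0.16 × 0.21 = 0.0336
Evidence: 0.2604 + 0.0336 = 0.294
So the posterior for Component I is 0.2604 / 0.294 ≈ 0.8857.

0.8857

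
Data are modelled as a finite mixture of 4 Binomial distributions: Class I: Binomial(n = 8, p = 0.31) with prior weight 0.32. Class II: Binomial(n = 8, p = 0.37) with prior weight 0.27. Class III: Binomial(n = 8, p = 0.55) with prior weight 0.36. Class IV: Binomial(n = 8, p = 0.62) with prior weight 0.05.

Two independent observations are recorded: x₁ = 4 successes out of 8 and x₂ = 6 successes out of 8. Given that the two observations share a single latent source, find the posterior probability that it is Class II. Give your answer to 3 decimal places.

0.082

By Bayes' theorem, P(k | x) = P(Z=k) f_k(x) / Σ_j P(Z=j) f_j(x).
Since both observations come from the same component, the likelihood for component k is f_k(x₁)·f_k(x₂).
  p_I = [0.146535] × [0.0118311] = 0.00173367
  p_II = [0.206665] × [0.0285134] = 0.00589273
  p_III = [0.262663] × [0.156949] = 0.0412248
  p_IV = [0.215675] × [0.229655] = 0.0495307
Prior × likelihood for each component:
  P(Z=I)·p_I = 0.32 × 0.00173367 = 0.000554776
  P(Z=II)·p_II = 0.27 × 0.00589273 = 0.00159104
  P(Z=III)·p_III = 0.36 × 0.0412248 = 0.0148409
  P(Z=IV)·p_IV = 0.05 × 0.0495307 = 0.00247654
Marginal: 0.000554776 + 0.00159104 + 0.0148409 + 0.00247654 = 0.0194633
Responsibility of Class II: 0.00159104 / 0.0194633 ≈ 0.082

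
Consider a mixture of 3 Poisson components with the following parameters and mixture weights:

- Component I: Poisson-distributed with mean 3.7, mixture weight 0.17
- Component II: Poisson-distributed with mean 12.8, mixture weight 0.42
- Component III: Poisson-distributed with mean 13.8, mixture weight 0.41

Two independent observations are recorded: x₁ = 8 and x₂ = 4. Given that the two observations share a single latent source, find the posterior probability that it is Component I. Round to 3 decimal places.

P(component k | x) = w_k·f_k(x) / marginal(x), where marginal(x) = Σ_j w_j·f_j(x).
Since both observations come from the same component, the likelihood for component k is f_k(x₁)·f_k(x₂).
  p_I = [0.0215379] × [0.193066] = 0.00415824
  p_II = [0.0493389] × [0.00308787] = 0.000152352
  p_III = [0.0331321] × [0.00153476] = 5.08498e-05
Prior × likelihood for each component:
  w_I·p_I = 0.17 × 0.00415824 = 0.000706901
  w_II·p_II = 0.42 × 0.000152352 = 6.3988e-05
  w_III·p_III = 0.41 × 5.08498e-05 = 2.08484e-05
Sum: 0.000706901 + 6.3988e-05 + 2.08484e-05 = 0.000791738
P(Component I | x₁,x₂) = 0.000706901 / 0.000791738 ≈ 0.893

0.893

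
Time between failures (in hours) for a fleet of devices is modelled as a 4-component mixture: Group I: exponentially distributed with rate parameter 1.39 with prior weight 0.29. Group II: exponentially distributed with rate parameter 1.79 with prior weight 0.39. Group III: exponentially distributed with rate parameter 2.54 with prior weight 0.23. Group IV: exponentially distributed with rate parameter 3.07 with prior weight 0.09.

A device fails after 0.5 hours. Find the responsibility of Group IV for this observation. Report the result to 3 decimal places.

0.084

Apply Bayes' rule: the posterior for each component is proportional to its prior times its likelihood at x.
Exponential densities:
  f_I = 0.693713
  f_II = 0.731408
  f_III = 0.713312
  f_IV = 0.661449
Unnormalised posteriors:
  π_I·f_I = 0.29 × 0.693713 = 0.201177
  π_II·f_II = 0.39 × 0.731408 = 0.285249
  π_III·f_III = 0.23 × 0.713312 = 0.164062
  π_IV·f_IV = 0.09 × 0.661449 = 0.0595304
Denominator: 0.201177 + 0.285249 + 0.164062 + 0.0595304 = 0.710018
P(Group IV | data) ≈ 0.084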